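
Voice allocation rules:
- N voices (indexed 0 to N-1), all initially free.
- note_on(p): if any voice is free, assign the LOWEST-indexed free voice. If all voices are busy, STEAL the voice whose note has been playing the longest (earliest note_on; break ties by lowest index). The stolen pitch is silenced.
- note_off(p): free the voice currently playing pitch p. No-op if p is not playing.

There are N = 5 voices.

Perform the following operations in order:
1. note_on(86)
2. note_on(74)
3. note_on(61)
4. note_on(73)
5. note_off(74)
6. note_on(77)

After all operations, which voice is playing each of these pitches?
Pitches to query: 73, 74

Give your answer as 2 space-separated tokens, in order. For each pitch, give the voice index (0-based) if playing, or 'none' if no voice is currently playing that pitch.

Answer: 3 none

Derivation:
Op 1: note_on(86): voice 0 is free -> assigned | voices=[86 - - - -]
Op 2: note_on(74): voice 1 is free -> assigned | voices=[86 74 - - -]
Op 3: note_on(61): voice 2 is free -> assigned | voices=[86 74 61 - -]
Op 4: note_on(73): voice 3 is free -> assigned | voices=[86 74 61 73 -]
Op 5: note_off(74): free voice 1 | voices=[86 - 61 73 -]
Op 6: note_on(77): voice 1 is free -> assigned | voices=[86 77 61 73 -]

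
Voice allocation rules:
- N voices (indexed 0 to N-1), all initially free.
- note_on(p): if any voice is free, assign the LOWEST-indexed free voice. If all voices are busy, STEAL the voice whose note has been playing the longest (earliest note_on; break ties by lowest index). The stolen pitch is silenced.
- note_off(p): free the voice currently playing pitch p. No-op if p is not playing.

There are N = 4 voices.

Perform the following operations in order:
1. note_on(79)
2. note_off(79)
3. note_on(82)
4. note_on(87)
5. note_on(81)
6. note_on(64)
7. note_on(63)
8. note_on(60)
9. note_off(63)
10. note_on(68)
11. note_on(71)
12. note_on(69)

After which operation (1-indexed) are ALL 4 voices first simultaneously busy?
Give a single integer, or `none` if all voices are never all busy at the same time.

Op 1: note_on(79): voice 0 is free -> assigned | voices=[79 - - -]
Op 2: note_off(79): free voice 0 | voices=[- - - -]
Op 3: note_on(82): voice 0 is free -> assigned | voices=[82 - - -]
Op 4: note_on(87): voice 1 is free -> assigned | voices=[82 87 - -]
Op 5: note_on(81): voice 2 is free -> assigned | voices=[82 87 81 -]
Op 6: note_on(64): voice 3 is free -> assigned | voices=[82 87 81 64]
Op 7: note_on(63): all voices busy, STEAL voice 0 (pitch 82, oldest) -> assign | voices=[63 87 81 64]
Op 8: note_on(60): all voices busy, STEAL voice 1 (pitch 87, oldest) -> assign | voices=[63 60 81 64]
Op 9: note_off(63): free voice 0 | voices=[- 60 81 64]
Op 10: note_on(68): voice 0 is free -> assigned | voices=[68 60 81 64]
Op 11: note_on(71): all voices busy, STEAL voice 2 (pitch 81, oldest) -> assign | voices=[68 60 71 64]
Op 12: note_on(69): all voices busy, STEAL voice 3 (pitch 64, oldest) -> assign | voices=[68 60 71 69]

Answer: 6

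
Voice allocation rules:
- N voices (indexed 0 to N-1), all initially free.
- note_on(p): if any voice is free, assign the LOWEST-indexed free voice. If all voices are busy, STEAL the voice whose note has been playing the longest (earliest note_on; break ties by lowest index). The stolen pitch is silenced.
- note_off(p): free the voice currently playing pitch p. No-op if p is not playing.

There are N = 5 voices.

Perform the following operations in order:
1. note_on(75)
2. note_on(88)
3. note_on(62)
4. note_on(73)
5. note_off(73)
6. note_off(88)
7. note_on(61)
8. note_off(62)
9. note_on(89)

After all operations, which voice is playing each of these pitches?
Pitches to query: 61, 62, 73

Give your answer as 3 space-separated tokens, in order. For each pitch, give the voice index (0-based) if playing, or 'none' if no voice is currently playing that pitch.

Op 1: note_on(75): voice 0 is free -> assigned | voices=[75 - - - -]
Op 2: note_on(88): voice 1 is free -> assigned | voices=[75 88 - - -]
Op 3: note_on(62): voice 2 is free -> assigned | voices=[75 88 62 - -]
Op 4: note_on(73): voice 3 is free -> assigned | voices=[75 88 62 73 -]
Op 5: note_off(73): free voice 3 | voices=[75 88 62 - -]
Op 6: note_off(88): free voice 1 | voices=[75 - 62 - -]
Op 7: note_on(61): voice 1 is free -> assigned | voices=[75 61 62 - -]
Op 8: note_off(62): free voice 2 | voices=[75 61 - - -]
Op 9: note_on(89): voice 2 is free -> assigned | voices=[75 61 89 - -]

Answer: 1 none none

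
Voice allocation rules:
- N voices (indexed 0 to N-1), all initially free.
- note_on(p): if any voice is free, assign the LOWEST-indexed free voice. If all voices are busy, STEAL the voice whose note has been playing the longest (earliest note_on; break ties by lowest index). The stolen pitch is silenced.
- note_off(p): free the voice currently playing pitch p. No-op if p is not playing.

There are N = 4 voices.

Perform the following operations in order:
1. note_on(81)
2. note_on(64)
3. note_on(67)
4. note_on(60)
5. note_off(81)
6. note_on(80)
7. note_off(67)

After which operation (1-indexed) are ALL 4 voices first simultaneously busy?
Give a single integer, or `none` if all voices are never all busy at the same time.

Answer: 4

Derivation:
Op 1: note_on(81): voice 0 is free -> assigned | voices=[81 - - -]
Op 2: note_on(64): voice 1 is free -> assigned | voices=[81 64 - -]
Op 3: note_on(67): voice 2 is free -> assigned | voices=[81 64 67 -]
Op 4: note_on(60): voice 3 is free -> assigned | voices=[81 64 67 60]
Op 5: note_off(81): free voice 0 | voices=[- 64 67 60]
Op 6: note_on(80): voice 0 is free -> assigned | voices=[80 64 67 60]
Op 7: note_off(67): free voice 2 | voices=[80 64 - 60]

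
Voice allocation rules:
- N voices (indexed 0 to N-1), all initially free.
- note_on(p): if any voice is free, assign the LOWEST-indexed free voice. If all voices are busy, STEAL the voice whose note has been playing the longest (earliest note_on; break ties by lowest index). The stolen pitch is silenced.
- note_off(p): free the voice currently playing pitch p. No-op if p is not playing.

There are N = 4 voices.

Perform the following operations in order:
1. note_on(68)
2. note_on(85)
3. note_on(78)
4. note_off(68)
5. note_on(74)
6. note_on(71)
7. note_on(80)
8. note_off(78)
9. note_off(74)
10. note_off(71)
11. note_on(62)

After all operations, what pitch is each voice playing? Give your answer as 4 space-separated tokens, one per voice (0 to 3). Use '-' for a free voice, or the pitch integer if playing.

Op 1: note_on(68): voice 0 is free -> assigned | voices=[68 - - -]
Op 2: note_on(85): voice 1 is free -> assigned | voices=[68 85 - -]
Op 3: note_on(78): voice 2 is free -> assigned | voices=[68 85 78 -]
Op 4: note_off(68): free voice 0 | voices=[- 85 78 -]
Op 5: note_on(74): voice 0 is free -> assigned | voices=[74 85 78 -]
Op 6: note_on(71): voice 3 is free -> assigned | voices=[74 85 78 71]
Op 7: note_on(80): all voices busy, STEAL voice 1 (pitch 85, oldest) -> assign | voices=[74 80 78 71]
Op 8: note_off(78): free voice 2 | voices=[74 80 - 71]
Op 9: note_off(74): free voice 0 | voices=[- 80 - 71]
Op 10: note_off(71): free voice 3 | voices=[- 80 - -]
Op 11: note_on(62): voice 0 is free -> assigned | voices=[62 80 - -]

Answer: 62 80 - -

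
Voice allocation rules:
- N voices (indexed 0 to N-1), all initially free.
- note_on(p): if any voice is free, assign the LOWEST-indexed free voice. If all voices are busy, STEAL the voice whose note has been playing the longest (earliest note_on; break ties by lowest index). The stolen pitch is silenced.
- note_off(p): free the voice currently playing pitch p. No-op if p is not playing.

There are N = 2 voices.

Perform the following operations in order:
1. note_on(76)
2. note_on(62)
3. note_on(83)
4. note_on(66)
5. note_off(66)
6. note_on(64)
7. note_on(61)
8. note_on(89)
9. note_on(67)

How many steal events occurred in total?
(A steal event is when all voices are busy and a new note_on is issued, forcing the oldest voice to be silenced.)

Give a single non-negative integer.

Op 1: note_on(76): voice 0 is free -> assigned | voices=[76 -]
Op 2: note_on(62): voice 1 is free -> assigned | voices=[76 62]
Op 3: note_on(83): all voices busy, STEAL voice 0 (pitch 76, oldest) -> assign | voices=[83 62]
Op 4: note_on(66): all voices busy, STEAL voice 1 (pitch 62, oldest) -> assign | voices=[83 66]
Op 5: note_off(66): free voice 1 | voices=[83 -]
Op 6: note_on(64): voice 1 is free -> assigned | voices=[83 64]
Op 7: note_on(61): all voices busy, STEAL voice 0 (pitch 83, oldest) -> assign | voices=[61 64]
Op 8: note_on(89): all voices busy, STEAL voice 1 (pitch 64, oldest) -> assign | voices=[61 89]
Op 9: note_on(67): all voices busy, STEAL voice 0 (pitch 61, oldest) -> assign | voices=[67 89]

Answer: 5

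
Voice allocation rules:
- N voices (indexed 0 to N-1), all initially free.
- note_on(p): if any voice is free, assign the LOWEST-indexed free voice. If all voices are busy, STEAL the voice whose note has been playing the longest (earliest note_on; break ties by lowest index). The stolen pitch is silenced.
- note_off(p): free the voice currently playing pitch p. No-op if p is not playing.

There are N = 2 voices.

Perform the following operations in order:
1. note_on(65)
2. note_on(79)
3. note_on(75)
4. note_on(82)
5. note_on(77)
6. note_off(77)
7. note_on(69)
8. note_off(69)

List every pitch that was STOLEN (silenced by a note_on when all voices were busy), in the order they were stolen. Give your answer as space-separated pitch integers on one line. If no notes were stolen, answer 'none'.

Op 1: note_on(65): voice 0 is free -> assigned | voices=[65 -]
Op 2: note_on(79): voice 1 is free -> assigned | voices=[65 79]
Op 3: note_on(75): all voices busy, STEAL voice 0 (pitch 65, oldest) -> assign | voices=[75 79]
Op 4: note_on(82): all voices busy, STEAL voice 1 (pitch 79, oldest) -> assign | voices=[75 82]
Op 5: note_on(77): all voices busy, STEAL voice 0 (pitch 75, oldest) -> assign | voices=[77 82]
Op 6: note_off(77): free voice 0 | voices=[- 82]
Op 7: note_on(69): voice 0 is free -> assigned | voices=[69 82]
Op 8: note_off(69): free voice 0 | voices=[- 82]

Answer: 65 79 75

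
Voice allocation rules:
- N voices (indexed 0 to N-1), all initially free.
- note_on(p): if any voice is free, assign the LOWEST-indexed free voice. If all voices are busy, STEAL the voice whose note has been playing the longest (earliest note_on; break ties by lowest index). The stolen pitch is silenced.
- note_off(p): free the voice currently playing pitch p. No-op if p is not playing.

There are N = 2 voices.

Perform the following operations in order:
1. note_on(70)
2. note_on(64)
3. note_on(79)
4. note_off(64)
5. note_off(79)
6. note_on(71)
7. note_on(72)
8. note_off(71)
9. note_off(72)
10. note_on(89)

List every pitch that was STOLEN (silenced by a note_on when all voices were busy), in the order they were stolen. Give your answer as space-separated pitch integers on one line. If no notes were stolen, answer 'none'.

Answer: 70

Derivation:
Op 1: note_on(70): voice 0 is free -> assigned | voices=[70 -]
Op 2: note_on(64): voice 1 is free -> assigned | voices=[70 64]
Op 3: note_on(79): all voices busy, STEAL voice 0 (pitch 70, oldest) -> assign | voices=[79 64]
Op 4: note_off(64): free voice 1 | voices=[79 -]
Op 5: note_off(79): free voice 0 | voices=[- -]
Op 6: note_on(71): voice 0 is free -> assigned | voices=[71 -]
Op 7: note_on(72): voice 1 is free -> assigned | voices=[71 72]
Op 8: note_off(71): free voice 0 | voices=[- 72]
Op 9: note_off(72): free voice 1 | voices=[- -]
Op 10: note_on(89): voice 0 is free -> assigned | voices=[89 -]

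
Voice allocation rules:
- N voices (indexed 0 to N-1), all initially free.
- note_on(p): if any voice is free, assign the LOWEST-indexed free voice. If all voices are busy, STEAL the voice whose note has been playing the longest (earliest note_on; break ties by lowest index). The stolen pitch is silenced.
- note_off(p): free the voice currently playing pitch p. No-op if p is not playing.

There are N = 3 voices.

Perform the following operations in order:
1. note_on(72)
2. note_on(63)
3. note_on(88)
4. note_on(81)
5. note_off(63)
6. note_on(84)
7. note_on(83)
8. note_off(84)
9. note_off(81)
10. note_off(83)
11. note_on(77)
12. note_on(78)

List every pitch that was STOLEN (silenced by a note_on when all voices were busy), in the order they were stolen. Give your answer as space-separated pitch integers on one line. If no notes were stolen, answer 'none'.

Op 1: note_on(72): voice 0 is free -> assigned | voices=[72 - -]
Op 2: note_on(63): voice 1 is free -> assigned | voices=[72 63 -]
Op 3: note_on(88): voice 2 is free -> assigned | voices=[72 63 88]
Op 4: note_on(81): all voices busy, STEAL voice 0 (pitch 72, oldest) -> assign | voices=[81 63 88]
Op 5: note_off(63): free voice 1 | voices=[81 - 88]
Op 6: note_on(84): voice 1 is free -> assigned | voices=[81 84 88]
Op 7: note_on(83): all voices busy, STEAL voice 2 (pitch 88, oldest) -> assign | voices=[81 84 83]
Op 8: note_off(84): free voice 1 | voices=[81 - 83]
Op 9: note_off(81): free voice 0 | voices=[- - 83]
Op 10: note_off(83): free voice 2 | voices=[- - -]
Op 11: note_on(77): voice 0 is free -> assigned | voices=[77 - -]
Op 12: note_on(78): voice 1 is free -> assigned | voices=[77 78 -]

Answer: 72 88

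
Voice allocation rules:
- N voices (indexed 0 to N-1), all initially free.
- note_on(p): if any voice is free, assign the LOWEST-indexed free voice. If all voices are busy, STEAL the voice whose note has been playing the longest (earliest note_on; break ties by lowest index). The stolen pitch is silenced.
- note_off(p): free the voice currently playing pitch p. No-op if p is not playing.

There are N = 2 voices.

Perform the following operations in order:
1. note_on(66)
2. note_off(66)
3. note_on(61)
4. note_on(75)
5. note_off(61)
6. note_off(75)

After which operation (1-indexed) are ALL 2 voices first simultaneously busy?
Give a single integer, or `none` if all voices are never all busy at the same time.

Answer: 4

Derivation:
Op 1: note_on(66): voice 0 is free -> assigned | voices=[66 -]
Op 2: note_off(66): free voice 0 | voices=[- -]
Op 3: note_on(61): voice 0 is free -> assigned | voices=[61 -]
Op 4: note_on(75): voice 1 is free -> assigned | voices=[61 75]
Op 5: note_off(61): free voice 0 | voices=[- 75]
Op 6: note_off(75): free voice 1 | voices=[- -]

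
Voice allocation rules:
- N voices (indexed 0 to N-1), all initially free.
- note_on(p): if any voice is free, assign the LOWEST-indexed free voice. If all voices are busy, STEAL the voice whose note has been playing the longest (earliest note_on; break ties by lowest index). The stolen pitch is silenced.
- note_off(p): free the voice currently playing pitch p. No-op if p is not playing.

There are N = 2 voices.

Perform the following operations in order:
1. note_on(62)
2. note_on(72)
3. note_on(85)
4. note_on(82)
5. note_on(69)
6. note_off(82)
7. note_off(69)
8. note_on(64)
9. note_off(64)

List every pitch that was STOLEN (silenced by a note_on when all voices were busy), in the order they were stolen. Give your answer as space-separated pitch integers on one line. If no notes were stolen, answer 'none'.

Op 1: note_on(62): voice 0 is free -> assigned | voices=[62 -]
Op 2: note_on(72): voice 1 is free -> assigned | voices=[62 72]
Op 3: note_on(85): all voices busy, STEAL voice 0 (pitch 62, oldest) -> assign | voices=[85 72]
Op 4: note_on(82): all voices busy, STEAL voice 1 (pitch 72, oldest) -> assign | voices=[85 82]
Op 5: note_on(69): all voices busy, STEAL voice 0 (pitch 85, oldest) -> assign | voices=[69 82]
Op 6: note_off(82): free voice 1 | voices=[69 -]
Op 7: note_off(69): free voice 0 | voices=[- -]
Op 8: note_on(64): voice 0 is free -> assigned | voices=[64 -]
Op 9: note_off(64): free voice 0 | voices=[- -]

Answer: 62 72 85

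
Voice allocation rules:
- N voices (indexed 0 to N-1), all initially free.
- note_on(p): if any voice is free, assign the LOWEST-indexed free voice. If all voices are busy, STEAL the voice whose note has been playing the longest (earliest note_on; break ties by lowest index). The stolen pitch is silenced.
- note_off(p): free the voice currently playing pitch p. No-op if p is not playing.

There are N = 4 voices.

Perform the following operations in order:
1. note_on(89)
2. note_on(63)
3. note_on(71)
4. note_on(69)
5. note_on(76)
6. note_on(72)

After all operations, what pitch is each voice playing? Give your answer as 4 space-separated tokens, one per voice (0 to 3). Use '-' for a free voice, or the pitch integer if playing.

Answer: 76 72 71 69

Derivation:
Op 1: note_on(89): voice 0 is free -> assigned | voices=[89 - - -]
Op 2: note_on(63): voice 1 is free -> assigned | voices=[89 63 - -]
Op 3: note_on(71): voice 2 is free -> assigned | voices=[89 63 71 -]
Op 4: note_on(69): voice 3 is free -> assigned | voices=[89 63 71 69]
Op 5: note_on(76): all voices busy, STEAL voice 0 (pitch 89, oldest) -> assign | voices=[76 63 71 69]
Op 6: note_on(72): all voices busy, STEAL voice 1 (pitch 63, oldest) -> assign | voices=[76 72 71 69]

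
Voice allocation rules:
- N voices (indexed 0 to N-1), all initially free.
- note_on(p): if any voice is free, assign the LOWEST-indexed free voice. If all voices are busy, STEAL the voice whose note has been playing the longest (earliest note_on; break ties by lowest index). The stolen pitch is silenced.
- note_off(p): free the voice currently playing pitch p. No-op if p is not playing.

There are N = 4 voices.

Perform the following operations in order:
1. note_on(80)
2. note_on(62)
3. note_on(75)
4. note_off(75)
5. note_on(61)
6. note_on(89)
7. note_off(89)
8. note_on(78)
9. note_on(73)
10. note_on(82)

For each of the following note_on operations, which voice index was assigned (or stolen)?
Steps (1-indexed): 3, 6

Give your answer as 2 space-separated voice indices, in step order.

Answer: 2 3

Derivation:
Op 1: note_on(80): voice 0 is free -> assigned | voices=[80 - - -]
Op 2: note_on(62): voice 1 is free -> assigned | voices=[80 62 - -]
Op 3: note_on(75): voice 2 is free -> assigned | voices=[80 62 75 -]
Op 4: note_off(75): free voice 2 | voices=[80 62 - -]
Op 5: note_on(61): voice 2 is free -> assigned | voices=[80 62 61 -]
Op 6: note_on(89): voice 3 is free -> assigned | voices=[80 62 61 89]
Op 7: note_off(89): free voice 3 | voices=[80 62 61 -]
Op 8: note_on(78): voice 3 is free -> assigned | voices=[80 62 61 78]
Op 9: note_on(73): all voices busy, STEAL voice 0 (pitch 80, oldest) -> assign | voices=[73 62 61 78]
Op 10: note_on(82): all voices busy, STEAL voice 1 (pitch 62, oldest) -> assign | voices=[73 82 61 78]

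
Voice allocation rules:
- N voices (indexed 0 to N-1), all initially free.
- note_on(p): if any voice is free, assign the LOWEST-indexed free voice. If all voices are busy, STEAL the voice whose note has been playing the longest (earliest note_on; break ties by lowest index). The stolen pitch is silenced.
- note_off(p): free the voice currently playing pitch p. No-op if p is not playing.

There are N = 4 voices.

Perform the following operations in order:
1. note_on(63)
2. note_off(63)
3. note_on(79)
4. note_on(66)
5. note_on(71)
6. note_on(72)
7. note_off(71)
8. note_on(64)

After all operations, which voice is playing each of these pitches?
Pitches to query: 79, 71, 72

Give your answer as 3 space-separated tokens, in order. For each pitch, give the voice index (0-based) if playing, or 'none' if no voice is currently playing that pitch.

Answer: 0 none 3

Derivation:
Op 1: note_on(63): voice 0 is free -> assigned | voices=[63 - - -]
Op 2: note_off(63): free voice 0 | voices=[- - - -]
Op 3: note_on(79): voice 0 is free -> assigned | voices=[79 - - -]
Op 4: note_on(66): voice 1 is free -> assigned | voices=[79 66 - -]
Op 5: note_on(71): voice 2 is free -> assigned | voices=[79 66 71 -]
Op 6: note_on(72): voice 3 is free -> assigned | voices=[79 66 71 72]
Op 7: note_off(71): free voice 2 | voices=[79 66 - 72]
Op 8: note_on(64): voice 2 is free -> assigned | voices=[79 66 64 72]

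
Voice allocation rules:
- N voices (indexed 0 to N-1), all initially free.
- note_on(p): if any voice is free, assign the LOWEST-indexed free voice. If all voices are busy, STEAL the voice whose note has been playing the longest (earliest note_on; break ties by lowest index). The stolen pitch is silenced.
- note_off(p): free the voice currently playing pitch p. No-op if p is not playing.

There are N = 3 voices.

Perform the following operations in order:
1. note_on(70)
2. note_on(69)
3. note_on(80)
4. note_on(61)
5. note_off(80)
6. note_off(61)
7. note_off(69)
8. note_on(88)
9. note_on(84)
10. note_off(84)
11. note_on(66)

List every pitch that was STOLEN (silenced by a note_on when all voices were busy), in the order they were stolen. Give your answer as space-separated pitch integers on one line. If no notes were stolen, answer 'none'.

Answer: 70

Derivation:
Op 1: note_on(70): voice 0 is free -> assigned | voices=[70 - -]
Op 2: note_on(69): voice 1 is free -> assigned | voices=[70 69 -]
Op 3: note_on(80): voice 2 is free -> assigned | voices=[70 69 80]
Op 4: note_on(61): all voices busy, STEAL voice 0 (pitch 70, oldest) -> assign | voices=[61 69 80]
Op 5: note_off(80): free voice 2 | voices=[61 69 -]
Op 6: note_off(61): free voice 0 | voices=[- 69 -]
Op 7: note_off(69): free voice 1 | voices=[- - -]
Op 8: note_on(88): voice 0 is free -> assigned | voices=[88 - -]
Op 9: note_on(84): voice 1 is free -> assigned | voices=[88 84 -]
Op 10: note_off(84): free voice 1 | voices=[88 - -]
Op 11: note_on(66): voice 1 is free -> assigned | voices=[88 66 -]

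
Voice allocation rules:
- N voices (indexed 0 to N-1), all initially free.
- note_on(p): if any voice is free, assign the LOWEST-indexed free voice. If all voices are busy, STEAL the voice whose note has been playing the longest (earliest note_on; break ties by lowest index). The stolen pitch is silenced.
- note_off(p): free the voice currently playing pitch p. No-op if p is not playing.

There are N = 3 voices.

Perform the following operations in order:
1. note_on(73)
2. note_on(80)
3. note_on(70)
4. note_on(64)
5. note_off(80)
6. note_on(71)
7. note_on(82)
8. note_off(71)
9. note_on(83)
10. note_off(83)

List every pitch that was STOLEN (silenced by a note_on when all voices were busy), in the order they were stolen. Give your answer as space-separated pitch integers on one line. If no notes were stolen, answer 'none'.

Answer: 73 70

Derivation:
Op 1: note_on(73): voice 0 is free -> assigned | voices=[73 - -]
Op 2: note_on(80): voice 1 is free -> assigned | voices=[73 80 -]
Op 3: note_on(70): voice 2 is free -> assigned | voices=[73 80 70]
Op 4: note_on(64): all voices busy, STEAL voice 0 (pitch 73, oldest) -> assign | voices=[64 80 70]
Op 5: note_off(80): free voice 1 | voices=[64 - 70]
Op 6: note_on(71): voice 1 is free -> assigned | voices=[64 71 70]
Op 7: note_on(82): all voices busy, STEAL voice 2 (pitch 70, oldest) -> assign | voices=[64 71 82]
Op 8: note_off(71): free voice 1 | voices=[64 - 82]
Op 9: note_on(83): voice 1 is free -> assigned | voices=[64 83 82]
Op 10: note_off(83): free voice 1 | voices=[64 - 82]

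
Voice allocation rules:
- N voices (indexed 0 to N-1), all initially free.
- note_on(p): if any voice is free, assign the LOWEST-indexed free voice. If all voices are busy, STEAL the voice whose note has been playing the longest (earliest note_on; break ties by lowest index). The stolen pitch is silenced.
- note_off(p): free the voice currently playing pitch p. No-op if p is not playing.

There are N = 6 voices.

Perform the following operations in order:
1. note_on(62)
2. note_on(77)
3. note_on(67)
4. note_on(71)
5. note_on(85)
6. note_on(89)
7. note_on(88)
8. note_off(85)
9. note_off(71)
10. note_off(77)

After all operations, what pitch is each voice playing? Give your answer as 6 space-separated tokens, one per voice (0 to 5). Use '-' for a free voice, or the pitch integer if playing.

Answer: 88 - 67 - - 89

Derivation:
Op 1: note_on(62): voice 0 is free -> assigned | voices=[62 - - - - -]
Op 2: note_on(77): voice 1 is free -> assigned | voices=[62 77 - - - -]
Op 3: note_on(67): voice 2 is free -> assigned | voices=[62 77 67 - - -]
Op 4: note_on(71): voice 3 is free -> assigned | voices=[62 77 67 71 - -]
Op 5: note_on(85): voice 4 is free -> assigned | voices=[62 77 67 71 85 -]
Op 6: note_on(89): voice 5 is free -> assigned | voices=[62 77 67 71 85 89]
Op 7: note_on(88): all voices busy, STEAL voice 0 (pitch 62, oldest) -> assign | voices=[88 77 67 71 85 89]
Op 8: note_off(85): free voice 4 | voices=[88 77 67 71 - 89]
Op 9: note_off(71): free voice 3 | voices=[88 77 67 - - 89]
Op 10: note_off(77): free voice 1 | voices=[88 - 67 - - 89]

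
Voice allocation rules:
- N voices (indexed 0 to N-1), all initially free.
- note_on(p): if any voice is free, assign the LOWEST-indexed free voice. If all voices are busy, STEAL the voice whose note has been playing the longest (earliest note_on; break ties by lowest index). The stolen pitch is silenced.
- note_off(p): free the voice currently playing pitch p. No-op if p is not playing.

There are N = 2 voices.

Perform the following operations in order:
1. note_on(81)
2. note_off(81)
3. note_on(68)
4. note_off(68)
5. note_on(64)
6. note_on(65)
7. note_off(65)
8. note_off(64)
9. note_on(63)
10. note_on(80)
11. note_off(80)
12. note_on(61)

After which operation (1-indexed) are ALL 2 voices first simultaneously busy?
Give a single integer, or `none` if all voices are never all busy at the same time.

Op 1: note_on(81): voice 0 is free -> assigned | voices=[81 -]
Op 2: note_off(81): free voice 0 | voices=[- -]
Op 3: note_on(68): voice 0 is free -> assigned | voices=[68 -]
Op 4: note_off(68): free voice 0 | voices=[- -]
Op 5: note_on(64): voice 0 is free -> assigned | voices=[64 -]
Op 6: note_on(65): voice 1 is free -> assigned | voices=[64 65]
Op 7: note_off(65): free voice 1 | voices=[64 -]
Op 8: note_off(64): free voice 0 | voices=[- -]
Op 9: note_on(63): voice 0 is free -> assigned | voices=[63 -]
Op 10: note_on(80): voice 1 is free -> assigned | voices=[63 80]
Op 11: note_off(80): free voice 1 | voices=[63 -]
Op 12: note_on(61): voice 1 is free -> assigned | voices=[63 61]

Answer: 6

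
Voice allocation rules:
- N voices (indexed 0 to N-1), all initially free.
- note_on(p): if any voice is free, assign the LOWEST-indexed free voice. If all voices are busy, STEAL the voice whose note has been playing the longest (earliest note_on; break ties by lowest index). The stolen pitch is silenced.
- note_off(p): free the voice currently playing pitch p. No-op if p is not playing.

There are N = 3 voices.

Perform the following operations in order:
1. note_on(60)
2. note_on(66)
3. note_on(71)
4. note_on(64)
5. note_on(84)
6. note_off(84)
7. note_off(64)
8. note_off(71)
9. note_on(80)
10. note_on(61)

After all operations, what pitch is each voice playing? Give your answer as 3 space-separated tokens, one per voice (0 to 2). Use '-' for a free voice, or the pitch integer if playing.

Op 1: note_on(60): voice 0 is free -> assigned | voices=[60 - -]
Op 2: note_on(66): voice 1 is free -> assigned | voices=[60 66 -]
Op 3: note_on(71): voice 2 is free -> assigned | voices=[60 66 71]
Op 4: note_on(64): all voices busy, STEAL voice 0 (pitch 60, oldest) -> assign | voices=[64 66 71]
Op 5: note_on(84): all voices busy, STEAL voice 1 (pitch 66, oldest) -> assign | voices=[64 84 71]
Op 6: note_off(84): free voice 1 | voices=[64 - 71]
Op 7: note_off(64): free voice 0 | voices=[- - 71]
Op 8: note_off(71): free voice 2 | voices=[- - -]
Op 9: note_on(80): voice 0 is free -> assigned | voices=[80 - -]
Op 10: note_on(61): voice 1 is free -> assigned | voices=[80 61 -]

Answer: 80 61 -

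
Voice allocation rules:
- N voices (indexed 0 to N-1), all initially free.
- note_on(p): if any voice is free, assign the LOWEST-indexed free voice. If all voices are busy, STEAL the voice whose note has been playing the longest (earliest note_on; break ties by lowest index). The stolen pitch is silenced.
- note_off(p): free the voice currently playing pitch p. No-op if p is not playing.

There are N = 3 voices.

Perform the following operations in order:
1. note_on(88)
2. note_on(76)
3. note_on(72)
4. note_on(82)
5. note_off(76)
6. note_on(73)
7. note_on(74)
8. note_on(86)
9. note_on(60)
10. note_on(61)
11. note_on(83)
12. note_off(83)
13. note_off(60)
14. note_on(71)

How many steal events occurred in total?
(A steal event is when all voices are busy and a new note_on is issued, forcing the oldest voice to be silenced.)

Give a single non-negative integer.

Answer: 6

Derivation:
Op 1: note_on(88): voice 0 is free -> assigned | voices=[88 - -]
Op 2: note_on(76): voice 1 is free -> assigned | voices=[88 76 -]
Op 3: note_on(72): voice 2 is free -> assigned | voices=[88 76 72]
Op 4: note_on(82): all voices busy, STEAL voice 0 (pitch 88, oldest) -> assign | voices=[82 76 72]
Op 5: note_off(76): free voice 1 | voices=[82 - 72]
Op 6: note_on(73): voice 1 is free -> assigned | voices=[82 73 72]
Op 7: note_on(74): all voices busy, STEAL voice 2 (pitch 72, oldest) -> assign | voices=[82 73 74]
Op 8: note_on(86): all voices busy, STEAL voice 0 (pitch 82, oldest) -> assign | voices=[86 73 74]
Op 9: note_on(60): all voices busy, STEAL voice 1 (pitch 73, oldest) -> assign | voices=[86 60 74]
Op 10: note_on(61): all voices busy, STEAL voice 2 (pitch 74, oldest) -> assign | voices=[86 60 61]
Op 11: note_on(83): all voices busy, STEAL voice 0 (pitch 86, oldest) -> assign | voices=[83 60 61]
Op 12: note_off(83): free voice 0 | voices=[- 60 61]
Op 13: note_off(60): free voice 1 | voices=[- - 61]
Op 14: note_on(71): voice 0 is free -> assigned | voices=[71 - 61]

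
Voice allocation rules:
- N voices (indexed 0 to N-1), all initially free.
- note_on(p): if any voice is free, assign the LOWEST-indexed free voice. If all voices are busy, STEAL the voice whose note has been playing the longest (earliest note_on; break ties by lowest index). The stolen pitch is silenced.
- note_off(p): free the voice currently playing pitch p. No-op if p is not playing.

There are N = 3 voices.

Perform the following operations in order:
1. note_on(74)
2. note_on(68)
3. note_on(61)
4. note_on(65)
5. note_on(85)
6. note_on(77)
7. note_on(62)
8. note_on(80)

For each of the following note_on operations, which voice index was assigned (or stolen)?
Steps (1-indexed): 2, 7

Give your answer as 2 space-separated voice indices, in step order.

Op 1: note_on(74): voice 0 is free -> assigned | voices=[74 - -]
Op 2: note_on(68): voice 1 is free -> assigned | voices=[74 68 -]
Op 3: note_on(61): voice 2 is free -> assigned | voices=[74 68 61]
Op 4: note_on(65): all voices busy, STEAL voice 0 (pitch 74, oldest) -> assign | voices=[65 68 61]
Op 5: note_on(85): all voices busy, STEAL voice 1 (pitch 68, oldest) -> assign | voices=[65 85 61]
Op 6: note_on(77): all voices busy, STEAL voice 2 (pitch 61, oldest) -> assign | voices=[65 85 77]
Op 7: note_on(62): all voices busy, STEAL voice 0 (pitch 65, oldest) -> assign | voices=[62 85 77]
Op 8: note_on(80): all voices busy, STEAL voice 1 (pitch 85, oldest) -> assign | voices=[62 80 77]

Answer: 1 0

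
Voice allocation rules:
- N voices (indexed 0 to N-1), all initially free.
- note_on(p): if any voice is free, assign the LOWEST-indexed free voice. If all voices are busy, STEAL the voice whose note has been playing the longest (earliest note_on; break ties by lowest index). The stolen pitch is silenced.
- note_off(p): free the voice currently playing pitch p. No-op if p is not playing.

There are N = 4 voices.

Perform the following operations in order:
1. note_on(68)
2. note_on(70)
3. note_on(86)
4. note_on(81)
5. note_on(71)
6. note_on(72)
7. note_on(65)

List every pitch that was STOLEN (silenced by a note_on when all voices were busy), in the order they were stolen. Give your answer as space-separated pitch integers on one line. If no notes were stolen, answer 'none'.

Answer: 68 70 86

Derivation:
Op 1: note_on(68): voice 0 is free -> assigned | voices=[68 - - -]
Op 2: note_on(70): voice 1 is free -> assigned | voices=[68 70 - -]
Op 3: note_on(86): voice 2 is free -> assigned | voices=[68 70 86 -]
Op 4: note_on(81): voice 3 is free -> assigned | voices=[68 70 86 81]
Op 5: note_on(71): all voices busy, STEAL voice 0 (pitch 68, oldest) -> assign | voices=[71 70 86 81]
Op 6: note_on(72): all voices busy, STEAL voice 1 (pitch 70, oldest) -> assign | voices=[71 72 86 81]
Op 7: note_on(65): all voices busy, STEAL voice 2 (pitch 86, oldest) -> assign | voices=[71 72 65 81]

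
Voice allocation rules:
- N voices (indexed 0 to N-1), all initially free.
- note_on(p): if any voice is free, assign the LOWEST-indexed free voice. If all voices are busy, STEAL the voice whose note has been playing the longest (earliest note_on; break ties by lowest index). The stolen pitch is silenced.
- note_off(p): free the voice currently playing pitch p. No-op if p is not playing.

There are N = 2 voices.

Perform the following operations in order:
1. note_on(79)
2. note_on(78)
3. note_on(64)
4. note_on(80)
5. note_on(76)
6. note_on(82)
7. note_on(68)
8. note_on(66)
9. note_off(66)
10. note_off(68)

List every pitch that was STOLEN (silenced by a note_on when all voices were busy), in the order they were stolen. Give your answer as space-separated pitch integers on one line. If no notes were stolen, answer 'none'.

Answer: 79 78 64 80 76 82

Derivation:
Op 1: note_on(79): voice 0 is free -> assigned | voices=[79 -]
Op 2: note_on(78): voice 1 is free -> assigned | voices=[79 78]
Op 3: note_on(64): all voices busy, STEAL voice 0 (pitch 79, oldest) -> assign | voices=[64 78]
Op 4: note_on(80): all voices busy, STEAL voice 1 (pitch 78, oldest) -> assign | voices=[64 80]
Op 5: note_on(76): all voices busy, STEAL voice 0 (pitch 64, oldest) -> assign | voices=[76 80]
Op 6: note_on(82): all voices busy, STEAL voice 1 (pitch 80, oldest) -> assign | voices=[76 82]
Op 7: note_on(68): all voices busy, STEAL voice 0 (pitch 76, oldest) -> assign | voices=[68 82]
Op 8: note_on(66): all voices busy, STEAL voice 1 (pitch 82, oldest) -> assign | voices=[68 66]
Op 9: note_off(66): free voice 1 | voices=[68 -]
Op 10: note_off(68): free voice 0 | voices=[- -]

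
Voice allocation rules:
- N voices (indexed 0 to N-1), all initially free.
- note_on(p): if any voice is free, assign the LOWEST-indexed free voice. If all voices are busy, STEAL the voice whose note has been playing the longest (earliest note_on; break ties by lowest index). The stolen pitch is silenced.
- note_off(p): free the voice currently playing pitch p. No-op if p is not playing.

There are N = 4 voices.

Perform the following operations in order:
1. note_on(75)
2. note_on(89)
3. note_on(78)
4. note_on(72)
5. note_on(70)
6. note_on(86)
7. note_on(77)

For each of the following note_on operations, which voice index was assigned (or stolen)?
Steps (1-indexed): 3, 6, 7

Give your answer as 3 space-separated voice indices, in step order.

Answer: 2 1 2

Derivation:
Op 1: note_on(75): voice 0 is free -> assigned | voices=[75 - - -]
Op 2: note_on(89): voice 1 is free -> assigned | voices=[75 89 - -]
Op 3: note_on(78): voice 2 is free -> assigned | voices=[75 89 78 -]
Op 4: note_on(72): voice 3 is free -> assigned | voices=[75 89 78 72]
Op 5: note_on(70): all voices busy, STEAL voice 0 (pitch 75, oldest) -> assign | voices=[70 89 78 72]
Op 6: note_on(86): all voices busy, STEAL voice 1 (pitch 89, oldest) -> assign | voices=[70 86 78 72]
Op 7: note_on(77): all voices busy, STEAL voice 2 (pitch 78, oldest) -> assign | voices=[70 86 77 72]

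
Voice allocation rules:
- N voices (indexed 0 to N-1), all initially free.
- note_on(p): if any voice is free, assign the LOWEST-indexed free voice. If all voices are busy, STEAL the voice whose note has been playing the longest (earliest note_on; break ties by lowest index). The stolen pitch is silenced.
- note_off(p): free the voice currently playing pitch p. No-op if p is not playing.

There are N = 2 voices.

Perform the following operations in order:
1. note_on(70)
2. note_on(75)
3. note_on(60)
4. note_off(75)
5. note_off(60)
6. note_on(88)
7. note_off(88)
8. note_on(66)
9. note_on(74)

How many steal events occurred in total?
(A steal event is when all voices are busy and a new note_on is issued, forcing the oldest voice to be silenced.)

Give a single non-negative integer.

Op 1: note_on(70): voice 0 is free -> assigned | voices=[70 -]
Op 2: note_on(75): voice 1 is free -> assigned | voices=[70 75]
Op 3: note_on(60): all voices busy, STEAL voice 0 (pitch 70, oldest) -> assign | voices=[60 75]
Op 4: note_off(75): free voice 1 | voices=[60 -]
Op 5: note_off(60): free voice 0 | voices=[- -]
Op 6: note_on(88): voice 0 is free -> assigned | voices=[88 -]
Op 7: note_off(88): free voice 0 | voices=[- -]
Op 8: note_on(66): voice 0 is free -> assigned | voices=[66 -]
Op 9: note_on(74): voice 1 is free -> assigned | voices=[66 74]

Answer: 1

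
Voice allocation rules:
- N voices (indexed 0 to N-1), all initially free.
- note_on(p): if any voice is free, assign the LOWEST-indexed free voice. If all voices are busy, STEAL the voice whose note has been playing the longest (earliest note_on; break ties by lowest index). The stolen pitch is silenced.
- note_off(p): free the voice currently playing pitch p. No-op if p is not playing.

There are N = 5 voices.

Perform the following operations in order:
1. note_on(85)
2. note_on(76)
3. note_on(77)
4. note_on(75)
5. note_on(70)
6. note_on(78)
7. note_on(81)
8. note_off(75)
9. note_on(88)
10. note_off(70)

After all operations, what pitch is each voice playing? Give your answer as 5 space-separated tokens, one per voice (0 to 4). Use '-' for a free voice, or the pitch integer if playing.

Op 1: note_on(85): voice 0 is free -> assigned | voices=[85 - - - -]
Op 2: note_on(76): voice 1 is free -> assigned | voices=[85 76 - - -]
Op 3: note_on(77): voice 2 is free -> assigned | voices=[85 76 77 - -]
Op 4: note_on(75): voice 3 is free -> assigned | voices=[85 76 77 75 -]
Op 5: note_on(70): voice 4 is free -> assigned | voices=[85 76 77 75 70]
Op 6: note_on(78): all voices busy, STEAL voice 0 (pitch 85, oldest) -> assign | voices=[78 76 77 75 70]
Op 7: note_on(81): all voices busy, STEAL voice 1 (pitch 76, oldest) -> assign | voices=[78 81 77 75 70]
Op 8: note_off(75): free voice 3 | voices=[78 81 77 - 70]
Op 9: note_on(88): voice 3 is free -> assigned | voices=[78 81 77 88 70]
Op 10: note_off(70): free voice 4 | voices=[78 81 77 88 -]

Answer: 78 81 77 88 -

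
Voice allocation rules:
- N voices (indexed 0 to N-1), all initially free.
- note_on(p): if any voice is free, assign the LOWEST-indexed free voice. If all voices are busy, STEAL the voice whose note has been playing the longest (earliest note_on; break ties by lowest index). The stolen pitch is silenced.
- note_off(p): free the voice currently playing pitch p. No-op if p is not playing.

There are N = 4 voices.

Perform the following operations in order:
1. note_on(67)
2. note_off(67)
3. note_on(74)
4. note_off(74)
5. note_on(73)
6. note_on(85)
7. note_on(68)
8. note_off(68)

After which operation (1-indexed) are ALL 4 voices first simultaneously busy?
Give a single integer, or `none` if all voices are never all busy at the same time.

Op 1: note_on(67): voice 0 is free -> assigned | voices=[67 - - -]
Op 2: note_off(67): free voice 0 | voices=[- - - -]
Op 3: note_on(74): voice 0 is free -> assigned | voices=[74 - - -]
Op 4: note_off(74): free voice 0 | voices=[- - - -]
Op 5: note_on(73): voice 0 is free -> assigned | voices=[73 - - -]
Op 6: note_on(85): voice 1 is free -> assigned | voices=[73 85 - -]
Op 7: note_on(68): voice 2 is free -> assigned | voices=[73 85 68 -]
Op 8: note_off(68): free voice 2 | voices=[73 85 - -]

Answer: none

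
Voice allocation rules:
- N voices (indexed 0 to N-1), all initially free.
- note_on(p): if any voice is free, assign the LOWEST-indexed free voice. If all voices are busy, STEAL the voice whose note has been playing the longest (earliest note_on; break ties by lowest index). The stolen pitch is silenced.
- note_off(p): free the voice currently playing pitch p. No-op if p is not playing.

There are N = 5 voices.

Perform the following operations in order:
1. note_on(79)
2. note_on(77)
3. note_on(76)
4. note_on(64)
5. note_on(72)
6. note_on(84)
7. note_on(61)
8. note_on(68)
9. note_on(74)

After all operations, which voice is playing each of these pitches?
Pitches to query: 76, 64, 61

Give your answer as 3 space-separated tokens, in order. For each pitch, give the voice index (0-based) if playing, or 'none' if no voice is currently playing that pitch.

Answer: none none 1

Derivation:
Op 1: note_on(79): voice 0 is free -> assigned | voices=[79 - - - -]
Op 2: note_on(77): voice 1 is free -> assigned | voices=[79 77 - - -]
Op 3: note_on(76): voice 2 is free -> assigned | voices=[79 77 76 - -]
Op 4: note_on(64): voice 3 is free -> assigned | voices=[79 77 76 64 -]
Op 5: note_on(72): voice 4 is free -> assigned | voices=[79 77 76 64 72]
Op 6: note_on(84): all voices busy, STEAL voice 0 (pitch 79, oldest) -> assign | voices=[84 77 76 64 72]
Op 7: note_on(61): all voices busy, STEAL voice 1 (pitch 77, oldest) -> assign | voices=[84 61 76 64 72]
Op 8: note_on(68): all voices busy, STEAL voice 2 (pitch 76, oldest) -> assign | voices=[84 61 68 64 72]
Op 9: note_on(74): all voices busy, STEAL voice 3 (pitch 64, oldest) -> assign | voices=[84 61 68 74 72]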